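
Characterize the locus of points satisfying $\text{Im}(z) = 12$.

Im(z) = y where z = x + yi; the equation y = 12 is satisfied by all points with that y-coordinate
Locus: Horizontal line y = 12


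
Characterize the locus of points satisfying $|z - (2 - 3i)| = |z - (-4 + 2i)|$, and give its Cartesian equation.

|z - z1| = |z - z2| means z is equidistant from z1 and z2,
i.e. the perpendicular bisector of the segment from (2, -3) to (-4, 2) (midpoint (-1, -1/2)).
With z = x + yi, square both sides:
(x - 2)^2 + (y - (-3))^2 = (x - (-4))^2 + (y - 2)^2
The x^2 and y^2 terms cancel: -12x + 10y = 20 - 13 = 7
Simplify: 12x - 10y = -7
Locus: Perpendicular bisector of the segment from (2, -3) to (-4, 2): the line 12x - 10y = -7


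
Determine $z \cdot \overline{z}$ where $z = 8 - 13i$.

z * conjugate(z) = |z|^2 = a^2 + b^2
= 8^2 + (-13)^2 = 233


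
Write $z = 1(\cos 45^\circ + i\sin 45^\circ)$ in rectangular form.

a = r cos θ = 1 * sqrt(2)/2 = sqrt(2)/2
b = r sin θ = 1 * sqrt(2)/2 = sqrt(2)/2
z = sqrt(2)/2 + (sqrt(2)/2)i


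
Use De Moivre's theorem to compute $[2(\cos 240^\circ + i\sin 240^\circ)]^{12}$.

By De Moivre: z^n = r^n(cos(nθ) + i sin(nθ))
= 2^12(cos(12*240°) + i sin(12*240°))
= 4096(cos 0° + i sin 0°)
= 4096


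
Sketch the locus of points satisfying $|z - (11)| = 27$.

|z - z0| = r describes a circle centered at z0 with radius r
Here z0 = 11 and r = 27
Locus: Circle centered at (11, 0) with radius 27


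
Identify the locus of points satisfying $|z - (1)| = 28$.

|z - z0| = r describes a circle centered at z0 with radius r
Here z0 = 1 and r = 28
Locus: Circle centered at (1, 0) with radius 28


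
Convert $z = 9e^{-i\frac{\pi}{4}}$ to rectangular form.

a = r cos θ = 9 * sqrt(2)/2 = 9*sqrt(2)/2
b = r sin θ = 9 * -sqrt(2)/2 = -9*sqrt(2)/2
z = 9*sqrt(2)/2 - (9*sqrt(2)/2)i


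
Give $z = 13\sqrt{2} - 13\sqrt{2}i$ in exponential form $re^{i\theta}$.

r = |z| = sqrt((13*sqrt(2))^2 + (-13*sqrt(2))^2) = sqrt(338 + 338) = sqrt(676) = 26
θ = arctan(b/a) = arctan(-18.3848/18.3848) (quadrant-adjusted) = -45° = -π/4
z = 26e^(-i*π/4)


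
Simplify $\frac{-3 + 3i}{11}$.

Divisor is real, so divide each part by 11:
= -3/11 + (3/11)i


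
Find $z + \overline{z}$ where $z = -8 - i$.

z + conjugate(z) = (a + bi) + (a - bi) = 2a
= 2 * (-8) = -16


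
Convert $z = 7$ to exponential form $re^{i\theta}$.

r = |z| = sqrt((7)^2 + (0)^2) = sqrt(49 + 0) = sqrt(49) = 7
b = 0 and a > 0, so z lies on the positive real axis: θ = 0
z = 7e^(i*0) = 7


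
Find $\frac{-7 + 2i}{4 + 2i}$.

Multiply numerator and denominator by conjugate (4 - 2i):
= (-7 + 2i)(4 - 2i) / (4^2 + 2^2)
= (-24 + 22i) / 20
Divide through by 2: (-12 + 11i) / 10
= -6/5 + (11/10)i


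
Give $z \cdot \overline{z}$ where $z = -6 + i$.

z * conjugate(z) = |z|^2 = a^2 + b^2
= (-6)^2 + 1^2 = 37


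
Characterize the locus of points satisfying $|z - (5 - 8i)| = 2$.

|z - z0| = r describes a circle centered at z0 with radius r
Here z0 = 5 - 8i and r = 2
Locus: Circle centered at (5, -8) with radius 2


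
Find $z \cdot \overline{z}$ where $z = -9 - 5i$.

z * conjugate(z) = |z|^2 = a^2 + b^2
= (-9)^2 + (-5)^2 = 106


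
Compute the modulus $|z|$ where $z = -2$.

|z| = sqrt(a^2 + b^2) = sqrt((-2)^2 + 0^2) = sqrt(4) = 2


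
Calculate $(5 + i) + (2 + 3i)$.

(5 + 2) + (1 + 3)i = 7 + 4i


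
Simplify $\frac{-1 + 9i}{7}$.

Divisor is real, so divide each part by 7:
= -1/7 + (9/7)i


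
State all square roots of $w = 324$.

|w| = 324, arg(w) = 0°
Root modulus = 324^(1/2) = 18
Root arguments: θ_k = (0° + 360°k)/2 for k = 0, 1, ..., 1
Roots: 18, -18


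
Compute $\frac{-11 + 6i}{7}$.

Divisor is real, so divide each part by 7:
= -11/7 + (6/7)i


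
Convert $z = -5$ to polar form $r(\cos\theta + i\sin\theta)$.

r = |z| = sqrt(a^2 + b^2) = sqrt((-5)^2 + (0)^2) = sqrt(25 + 0) = sqrt(25) = 5
b = 0 and a < 0, so z lies on the negative real axis: θ = 180°
z = 5(cos 180° + i sin 180°)


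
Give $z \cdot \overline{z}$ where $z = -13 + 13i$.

z * conjugate(z) = |z|^2 = a^2 + b^2
= (-13)^2 + 13^2 = 338


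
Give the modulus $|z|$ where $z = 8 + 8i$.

|z| = sqrt(a^2 + b^2) = sqrt(8^2 + 8^2) = sqrt(128) = sqrt(128)


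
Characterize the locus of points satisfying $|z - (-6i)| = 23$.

|z - z0| = r describes a circle centered at z0 with radius r
Here z0 = -6i and r = 23
Locus: Circle centered at (0, -6) with radius 23


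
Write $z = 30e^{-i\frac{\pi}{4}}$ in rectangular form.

a = r cos θ = 30 * sqrt(2)/2 = 15*sqrt(2)
b = r sin θ = 30 * -sqrt(2)/2 = -15*sqrt(2)
z = 15*sqrt(2) - 15*sqrt(2)i


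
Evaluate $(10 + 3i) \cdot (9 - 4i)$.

(a1*a2 - b1*b2) + (a1*b2 + b1*a2)i
= (90 - (-12)) + (-40 + 27)i
= 102 - 13i


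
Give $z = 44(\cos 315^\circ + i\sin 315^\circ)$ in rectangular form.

a = r cos θ = 44 * sqrt(2)/2 = 22*sqrt(2)
b = r sin θ = 44 * -sqrt(2)/2 = -22*sqrt(2)
z = 22*sqrt(2) - 22*sqrt(2)i


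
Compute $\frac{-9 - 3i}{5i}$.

Multiply numerator and denominator by conjugate (-5i):
= (-9 - 3i)(-5i) / (0^2 + 5^2)
= (-15 + 45i) / 25
Divide through by 5: (-3 + 9i) / 5
= -3/5 + (9/5)i


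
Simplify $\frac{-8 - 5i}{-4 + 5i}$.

Multiply numerator and denominator by conjugate (-4 - 5i):
= (-8 - 5i)(-4 - 5i) / ((-4)^2 + 5^2)
= (7 + 60i) / 41
= 7/41 + (60/41)i


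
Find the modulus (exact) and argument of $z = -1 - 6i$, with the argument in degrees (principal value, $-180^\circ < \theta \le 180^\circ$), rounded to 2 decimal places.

|z| = sqrt((-1)^2 + (-6)^2) = sqrt(37)
arg(z) = arctan(b/a) = arctan(-6/-1) (quadrant-adjusted) = -99.46°


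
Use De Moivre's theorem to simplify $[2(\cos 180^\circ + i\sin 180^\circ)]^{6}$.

By De Moivre: z^n = r^n(cos(nθ) + i sin(nθ))
= 2^6(cos(6*180°) + i sin(6*180°))
= 64(cos 0° + i sin 0°)
= 64


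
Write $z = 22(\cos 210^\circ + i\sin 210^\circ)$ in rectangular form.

a = r cos θ = 22 * -sqrt(3)/2 = -11*sqrt(3)
b = r sin θ = 22 * -1/2 = -11
z = -11*sqrt(3) - 11i


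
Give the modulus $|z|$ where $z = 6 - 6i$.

|z| = sqrt(a^2 + b^2) = sqrt(6^2 + (-6)^2) = sqrt(72) = sqrt(72)


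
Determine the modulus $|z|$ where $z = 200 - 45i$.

|z| = sqrt(a^2 + b^2) = sqrt(200^2 + (-45)^2) = sqrt(42025) = 205


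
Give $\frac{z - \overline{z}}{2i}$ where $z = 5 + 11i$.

z - conjugate(z) = 2bi
(z - conjugate(z))/(2i) = 2bi/(2i) = b = 11


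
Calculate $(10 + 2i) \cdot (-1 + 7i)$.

(a1*a2 - b1*b2) + (a1*b2 + b1*a2)i
= (-10 - 14) + (70 + (-2))i
= -24 + 68i


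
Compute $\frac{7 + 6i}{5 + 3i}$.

Multiply numerator and denominator by conjugate (5 - 3i):
= (7 + 6i)(5 - 3i) / (5^2 + 3^2)
= (53 + 9i) / 34
= 53/34 + (9/34)i


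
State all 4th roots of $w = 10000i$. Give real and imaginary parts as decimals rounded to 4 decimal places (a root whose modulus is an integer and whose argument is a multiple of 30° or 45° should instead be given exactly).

|w| = 10000, arg(w) = 90°
Root modulus = 10000^(1/4) = 10
Root arguments: θ_k = (90° + 360°k)/4 for k = 0, 1, ..., 3
Compute each root as (root modulus)(cos θ_k + i sin θ_k) using full-precision intermediates, then round to 4 decimal places.
Roots: 9.2388 + 3.8268i, -3.8268 + 9.2388i, -9.2388 - 3.8268i, 3.8268 - 9.2388i


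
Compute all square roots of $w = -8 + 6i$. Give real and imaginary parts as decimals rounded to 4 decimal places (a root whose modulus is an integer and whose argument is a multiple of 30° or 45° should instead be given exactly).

|w| = 10, arg(w) ≈ 143.130102°
Root modulus = 10^(1/2) ≈ 3.162278
Root arguments: θ_k = (arg(w) + 360°k)/2 for k = 0, 1, ..., 1
Compute each root as (root modulus)(cos θ_k + i sin θ_k) using full-precision intermediates, then round to 4 decimal places.
Roots: 1.0000 + 3.0000i, -1.0000 - 3.0000i


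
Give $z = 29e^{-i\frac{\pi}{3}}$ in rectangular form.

a = r cos θ = 29 * 1/2 = 29/2
b = r sin θ = 29 * -sqrt(3)/2 = -29*sqrt(3)/2
z = 29/2 - (29*sqrt(3)/2)i


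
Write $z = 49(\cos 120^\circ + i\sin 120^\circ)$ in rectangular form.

a = r cos θ = 49 * -1/2 = -49/2
b = r sin θ = 49 * sqrt(3)/2 = 49*sqrt(3)/2
z = -49/2 + (49*sqrt(3)/2)i


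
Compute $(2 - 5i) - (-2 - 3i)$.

(2 - (-2)) + (-5 - (-3))i = 4 - 2i


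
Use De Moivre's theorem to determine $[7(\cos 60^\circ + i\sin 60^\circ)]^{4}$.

By De Moivre: z^n = r^n(cos(nθ) + i sin(nθ))
= 7^4(cos(4*60°) + i sin(4*60°))
= 2401(cos 240° + i sin 240°)
= -2401/2 - (2401*sqrt(3)/2)i


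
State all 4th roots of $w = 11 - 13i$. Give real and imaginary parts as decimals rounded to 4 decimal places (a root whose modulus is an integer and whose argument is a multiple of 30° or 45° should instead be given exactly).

|w| = sqrt(290) ≈ 17.029386, arg(w) ≈ 310.236358°
Root modulus = sqrt(290)^(1/4) ≈ 2.031420
Root arguments: θ_k = (arg(w) + 360°k)/4 for k = 0, 1, ..., 3
Compute each root as (root modulus)(cos θ_k + i sin θ_k) using full-precision intermediates, then round to 4 decimal places.
Roots: 0.4376 + 1.9837i, -1.9837 + 0.4376i, -0.4376 - 1.9837i, 1.9837 - 0.4376i


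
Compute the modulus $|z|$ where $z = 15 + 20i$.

|z| = sqrt(a^2 + b^2) = sqrt(15^2 + 20^2) = sqrt(625) = 25


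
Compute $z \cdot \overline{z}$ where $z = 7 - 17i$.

z * conjugate(z) = |z|^2 = a^2 + b^2
= 7^2 + (-17)^2 = 338


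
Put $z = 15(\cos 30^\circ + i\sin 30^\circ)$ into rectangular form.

a = r cos θ = 15 * sqrt(3)/2 = 15*sqrt(3)/2
b = r sin θ = 15 * 1/2 = 15/2
z = 15*sqrt(3)/2 + (15/2)i


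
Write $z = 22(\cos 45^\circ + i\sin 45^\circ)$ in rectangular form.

a = r cos θ = 22 * sqrt(2)/2 = 11*sqrt(2)
b = r sin θ = 22 * sqrt(2)/2 = 11*sqrt(2)
z = 11*sqrt(2) + 11*sqrt(2)i


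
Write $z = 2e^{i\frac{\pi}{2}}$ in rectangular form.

a = r cos θ = 2 * 0 = 0
b = r sin θ = 2 * 1 = 2
z = 2i


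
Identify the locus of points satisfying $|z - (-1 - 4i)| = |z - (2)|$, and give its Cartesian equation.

|z - z1| = |z - z2| means z is equidistant from z1 and z2,
i.e. the perpendicular bisector of the segment from (-1, -4) to (2, 0) (midpoint (1/2, -2)).
With z = x + yi, square both sides:
(x - (-1))^2 + (y - (-4))^2 = (x - 2)^2 + (y - 0)^2
The x^2 and y^2 terms cancel: 6x + 8y = 4 - 17 = -13
Simplify: 6x + 8y = -13
Locus: Perpendicular bisector of the segment from (-1, -4) to (2, 0): the line 6x + 8y = -13


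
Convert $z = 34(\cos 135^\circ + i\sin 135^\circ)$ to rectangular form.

a = r cos θ = 34 * -sqrt(2)/2 = -17*sqrt(2)
b = r sin θ = 34 * sqrt(2)/2 = 17*sqrt(2)
z = -17*sqrt(2) + 17*sqrt(2)i


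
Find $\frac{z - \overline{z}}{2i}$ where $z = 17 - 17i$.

z - conjugate(z) = 2bi
(z - conjugate(z))/(2i) = 2bi/(2i) = b = -17


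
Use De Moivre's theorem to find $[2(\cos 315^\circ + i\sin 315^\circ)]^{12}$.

By De Moivre: z^n = r^n(cos(nθ) + i sin(nθ))
= 2^12(cos(12*315°) + i sin(12*315°))
= 4096(cos 180° + i sin 180°)
= -4096


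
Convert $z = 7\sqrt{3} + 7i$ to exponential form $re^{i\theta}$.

r = |z| = sqrt((7*sqrt(3))^2 + (7)^2) = sqrt(147 + 49) = sqrt(196) = 14
θ = arctan(b/a) = arctan(7/12.1244) (quadrant-adjusted) = 30° = π/6
z = 14e^(i*π/6)


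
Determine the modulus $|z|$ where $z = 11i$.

|z| = sqrt(a^2 + b^2) = sqrt(0^2 + 11^2) = sqrt(121) = 11


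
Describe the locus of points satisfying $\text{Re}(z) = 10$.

Re(z) = x where z = x + yi; the equation x = 10 is satisfied by all points with that x-coordinate
Locus: Vertical line x = 10


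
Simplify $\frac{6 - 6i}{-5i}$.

Multiply numerator and denominator by conjugate (5i):
= (6 - 6i)(5i) / (0^2 + (-5)^2)
= (30 + 30i) / 25
Divide through by 5: (6 + 6i) / 5
= 6/5 + (6/5)i


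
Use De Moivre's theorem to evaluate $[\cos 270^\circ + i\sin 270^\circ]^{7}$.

By De Moivre: z^n = r^n(cos(nθ) + i sin(nθ))
= 1^7(cos(7*270°) + i sin(7*270°))
= 1(cos 90° + i sin 90°)
= i


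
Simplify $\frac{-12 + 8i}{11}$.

Divisor is real, so divide each part by 11:
= -12/11 + (8/11)i


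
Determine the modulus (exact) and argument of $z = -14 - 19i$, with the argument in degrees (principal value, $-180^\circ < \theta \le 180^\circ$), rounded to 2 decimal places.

|z| = sqrt((-14)^2 + (-19)^2) = sqrt(557)
arg(z) = arctan(b/a) = arctan(-19/-14) (quadrant-adjusted) = -126.38°


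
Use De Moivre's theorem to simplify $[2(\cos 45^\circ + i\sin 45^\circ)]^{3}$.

By De Moivre: z^n = r^n(cos(nθ) + i sin(nθ))
= 2^3(cos(3*45°) + i sin(3*45°))
= 8(cos 135° + i sin 135°)
= -4*sqrt(2) + 4*sqrt(2)i


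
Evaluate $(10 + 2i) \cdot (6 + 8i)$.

(a1*a2 - b1*b2) + (a1*b2 + b1*a2)i
= (60 - 16) + (80 + 12)i
= 44 + 92i


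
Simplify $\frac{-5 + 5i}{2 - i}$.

Multiply numerator and denominator by conjugate (2 + i):
= (-5 + 5i)(2 + i) / (2^2 + (-1)^2)
= (-15 + 5i) / 5
= -3 + i


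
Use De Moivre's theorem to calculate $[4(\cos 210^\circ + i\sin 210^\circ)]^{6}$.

By De Moivre: z^n = r^n(cos(nθ) + i sin(nθ))
= 4^6(cos(6*210°) + i sin(6*210°))
= 4096(cos 180° + i sin 180°)
= -4096


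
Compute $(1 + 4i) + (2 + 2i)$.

(1 + 2) + (4 + 2)i = 3 + 6i


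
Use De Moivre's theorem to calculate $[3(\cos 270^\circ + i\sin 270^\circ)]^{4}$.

By De Moivre: z^n = r^n(cos(nθ) + i sin(nθ))
= 3^4(cos(4*270°) + i sin(4*270°))
= 81(cos 0° + i sin 0°)
= 81


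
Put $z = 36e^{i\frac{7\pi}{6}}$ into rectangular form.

a = r cos θ = 36 * -sqrt(3)/2 = -18*sqrt(3)
b = r sin θ = 36 * -1/2 = -18
z = -18*sqrt(3) - 18i


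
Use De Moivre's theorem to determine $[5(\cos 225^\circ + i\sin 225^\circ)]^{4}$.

By De Moivre: z^n = r^n(cos(nθ) + i sin(nθ))
= 5^4(cos(4*225°) + i sin(4*225°))
= 625(cos 180° + i sin 180°)
= -625


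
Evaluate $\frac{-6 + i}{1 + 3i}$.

Multiply numerator and denominator by conjugate (1 - 3i):
= (-6 + i)(1 - 3i) / (1^2 + 3^2)
= (-3 + 19i) / 10
= -3/10 + (19/10)i


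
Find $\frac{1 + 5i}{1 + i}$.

Multiply numerator and denominator by conjugate (1 - i):
= (1 + 5i)(1 - i) / (1^2 + 1^2)
= (6 + 4i) / 2
= 3 + 2i


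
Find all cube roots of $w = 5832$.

|w| = 5832, arg(w) = 0°
Root modulus = 5832^(1/3) = 18
Root arguments: θ_k = (0° + 360°k)/3 for k = 0, 1, ..., 2
Roots: 18, -9 + 9*sqrt(3)i, -9 - 9*sqrt(3)i


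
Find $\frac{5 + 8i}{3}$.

Divisor is real, so divide each part by 3:
= 5/3 + (8/3)i


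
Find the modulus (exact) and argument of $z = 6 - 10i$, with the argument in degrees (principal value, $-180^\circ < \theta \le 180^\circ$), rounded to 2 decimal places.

|z| = sqrt(6^2 + (-10)^2) = sqrt(136)
arg(z) = arctan(b/a) = arctan(-10/6) (quadrant-adjusted) = -59.04°


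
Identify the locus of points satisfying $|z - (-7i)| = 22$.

|z - z0| = r describes a circle centered at z0 with radius r
Here z0 = -7i and r = 22
Locus: Circle centered at (0, -7) with radius 22


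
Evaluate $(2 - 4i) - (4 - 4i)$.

(2 - 4) + (-4 - (-4))i = -2


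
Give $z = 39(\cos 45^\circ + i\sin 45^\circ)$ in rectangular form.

a = r cos θ = 39 * sqrt(2)/2 = 39*sqrt(2)/2
b = r sin θ = 39 * sqrt(2)/2 = 39*sqrt(2)/2
z = 39*sqrt(2)/2 + (39*sqrt(2)/2)i


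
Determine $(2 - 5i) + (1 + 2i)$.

(2 + 1) + (-5 + 2)i = 3 - 3i


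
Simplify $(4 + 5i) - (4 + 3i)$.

(4 - 4) + (5 - 3)i = 2i


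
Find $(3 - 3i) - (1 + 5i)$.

(3 - 1) + (-3 - 5)i = 2 - 8i


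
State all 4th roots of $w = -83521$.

|w| = 83521, arg(w) = 180°
Root modulus = 83521^(1/4) = 17
Root arguments: θ_k = (180° + 360°k)/4 for k = 0, 1, ..., 3
Roots: 17*sqrt(2)/2 + (17*sqrt(2)/2)i, -17*sqrt(2)/2 + (17*sqrt(2)/2)i, -17*sqrt(2)/2 - (17*sqrt(2)/2)i, 17*sqrt(2)/2 - (17*sqrt(2)/2)i


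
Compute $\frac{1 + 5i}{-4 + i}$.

Multiply numerator and denominator by conjugate (-4 - i):
= (1 + 5i)(-4 - i) / ((-4)^2 + 1^2)
= (1 - 21i) / 17
= 1/17 - (21/17)i


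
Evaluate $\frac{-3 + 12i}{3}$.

Divisor is real, so divide each part by 3:
= -1 + 4i


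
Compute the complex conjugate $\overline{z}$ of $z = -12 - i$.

If z = a + bi, then conjugate(z) = a - bi
conjugate(-12 - i) = -12 + i


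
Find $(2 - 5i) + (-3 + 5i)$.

(2 + (-3)) + (-5 + 5)i = -1


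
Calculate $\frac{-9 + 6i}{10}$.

Divisor is real, so divide each part by 10:
= -9/10 + (3/5)i


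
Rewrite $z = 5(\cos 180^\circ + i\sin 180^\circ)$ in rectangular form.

a = r cos θ = 5 * -1 = -5
b = r sin θ = 5 * 0 = 0
z = -5


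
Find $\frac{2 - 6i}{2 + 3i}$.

Multiply numerator and denominator by conjugate (2 - 3i):
= (2 - 6i)(2 - 3i) / (2^2 + 3^2)
= (-14 - 18i) / 13
= -14/13 - (18/13)i


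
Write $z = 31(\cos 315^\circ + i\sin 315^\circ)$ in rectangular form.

a = r cos θ = 31 * sqrt(2)/2 = 31*sqrt(2)/2
b = r sin θ = 31 * -sqrt(2)/2 = -31*sqrt(2)/2
z = 31*sqrt(2)/2 - (31*sqrt(2)/2)i


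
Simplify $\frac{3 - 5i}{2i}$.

Multiply numerator and denominator by conjugate (-2i):
= (3 - 5i)(-2i) / (0^2 + 2^2)
= (-10 - 6i) / 4
Divide through by 2: (-5 - 3i) / 2
= -5/2 - (3/2)i


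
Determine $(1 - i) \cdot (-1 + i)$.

(a1*a2 - b1*b2) + (a1*b2 + b1*a2)i
= (-1 - (-1)) + (1 + 1)i
= 2i


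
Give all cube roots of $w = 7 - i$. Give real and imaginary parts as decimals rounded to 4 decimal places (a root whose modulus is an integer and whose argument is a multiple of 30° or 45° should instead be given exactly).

|w| = sqrt(50) ≈ 7.071068, arg(w) ≈ 351.869898°
Root modulus = sqrt(50)^(1/3) ≈ 1.919383
Root arguments: θ_k = (arg(w) + 360°k)/3 for k = 0, 1, ..., 2
Compute each root as (root modulus)(cos θ_k + i sin θ_k) using full-precision intermediates, then round to 4 decimal places.
Roots: -0.8800 + 1.7058i, -1.0372 - 1.6150i, 1.9172 - 0.0908i


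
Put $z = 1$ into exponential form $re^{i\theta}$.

r = |z| = sqrt((1)^2 + (0)^2) = sqrt(1 + 0) = sqrt(1) = 1
b = 0 and a > 0, so z lies on the positive real axis: θ = 0
z = 1e^(i*0) = 1


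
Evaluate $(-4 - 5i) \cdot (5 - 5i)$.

(a1*a2 - b1*b2) + (a1*b2 + b1*a2)i
= (-20 - 25) + (20 + (-25))i
= -45 - 5i


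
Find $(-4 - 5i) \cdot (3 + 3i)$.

(a1*a2 - b1*b2) + (a1*b2 + b1*a2)i
= (-12 - (-15)) + (-12 + (-15))i
= 3 - 27i


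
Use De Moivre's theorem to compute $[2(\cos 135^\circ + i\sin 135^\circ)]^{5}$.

By De Moivre: z^n = r^n(cos(nθ) + i sin(nθ))
= 2^5(cos(5*135°) + i sin(5*135°))
= 32(cos 315° + i sin 315°)
= 16*sqrt(2) - 16*sqrt(2)i


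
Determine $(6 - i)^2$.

(a + bi)^2 = a^2 - b^2 + 2abi
= 6^2 - (-1)^2 + 2*6*(-1)i
= 35 - 12i


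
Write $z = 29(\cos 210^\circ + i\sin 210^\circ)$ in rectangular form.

a = r cos θ = 29 * -sqrt(3)/2 = -29*sqrt(3)/2
b = r sin θ = 29 * -1/2 = -29/2
z = -29*sqrt(3)/2 - (29/2)i


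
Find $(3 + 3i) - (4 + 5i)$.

(3 - 4) + (3 - 5)i = -1 - 2i


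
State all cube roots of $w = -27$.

|w| = 27, arg(w) = 180°
Root modulus = 27^(1/3) = 3
Root arguments: θ_k = (180° + 360°k)/3 for k = 0, 1, ..., 2
Roots: 3/2 + (3*sqrt(3)/2)i, -3, 3/2 - (3*sqrt(3)/2)i


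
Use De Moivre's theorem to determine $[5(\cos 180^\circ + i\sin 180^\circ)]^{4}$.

By De Moivre: z^n = r^n(cos(nθ) + i sin(nθ))
= 5^4(cos(4*180°) + i sin(4*180°))
= 625(cos 0° + i sin 0°)
= 625


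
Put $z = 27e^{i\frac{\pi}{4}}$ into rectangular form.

a = r cos θ = 27 * sqrt(2)/2 = 27*sqrt(2)/2
b = r sin θ = 27 * sqrt(2)/2 = 27*sqrt(2)/2
z = 27*sqrt(2)/2 + (27*sqrt(2)/2)i


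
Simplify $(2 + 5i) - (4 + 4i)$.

(2 - 4) + (5 - 4)i = -2 + i


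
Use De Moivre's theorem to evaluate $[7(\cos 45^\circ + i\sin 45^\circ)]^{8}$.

By De Moivre: z^n = r^n(cos(nθ) + i sin(nθ))
= 7^8(cos(8*45°) + i sin(8*45°))
= 5764801(cos 0° + i sin 0°)
= 5764801


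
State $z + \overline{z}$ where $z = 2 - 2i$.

z + conjugate(z) = (a + bi) + (a - bi) = 2a
= 2 * 2 = 4


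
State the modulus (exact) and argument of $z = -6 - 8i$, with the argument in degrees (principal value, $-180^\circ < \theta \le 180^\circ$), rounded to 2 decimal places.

|z| = sqrt((-6)^2 + (-8)^2) = 10
arg(z) = arctan(b/a) = arctan(-8/-6) (quadrant-adjusted) = -126.87°


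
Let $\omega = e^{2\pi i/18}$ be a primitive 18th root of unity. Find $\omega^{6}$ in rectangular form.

ω^6 = e^(2πi·6/18) = e^(i·2π/3)
= cos(2π/3) + i sin(2π/3)
= -1/2 + (sqrt(3)/2)i


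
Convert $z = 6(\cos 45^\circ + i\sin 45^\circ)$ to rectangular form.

a = r cos θ = 6 * sqrt(2)/2 = 3*sqrt(2)
b = r sin θ = 6 * sqrt(2)/2 = 3*sqrt(2)
z = 3*sqrt(2) + 3*sqrt(2)i


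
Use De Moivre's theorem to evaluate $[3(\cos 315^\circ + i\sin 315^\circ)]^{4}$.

By De Moivre: z^n = r^n(cos(nθ) + i sin(nθ))
= 3^4(cos(4*315°) + i sin(4*315°))
= 81(cos 180° + i sin 180°)
= -81


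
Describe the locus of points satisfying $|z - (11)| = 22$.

|z - z0| = r describes a circle centered at z0 with radius r
Here z0 = 11 and r = 22
Locus: Circle centered at (11, 0) with radius 22


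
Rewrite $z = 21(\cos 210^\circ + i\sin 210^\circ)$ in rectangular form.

a = r cos θ = 21 * -sqrt(3)/2 = -21*sqrt(3)/2
b = r sin θ = 21 * -1/2 = -21/2
z = -21*sqrt(3)/2 - (21/2)i


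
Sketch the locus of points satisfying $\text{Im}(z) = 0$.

Im(z) = y where z = x + yi; the equation y = 0 is satisfied by all points with that y-coordinate
Locus: Horizontal line y = 0


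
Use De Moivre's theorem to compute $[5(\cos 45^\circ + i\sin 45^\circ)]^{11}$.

By De Moivre: z^n = r^n(cos(nθ) + i sin(nθ))
= 5^11(cos(11*45°) + i sin(11*45°))
= 48828125(cos 135° + i sin 135°)
= -48828125*sqrt(2)/2 + (48828125*sqrt(2)/2)i


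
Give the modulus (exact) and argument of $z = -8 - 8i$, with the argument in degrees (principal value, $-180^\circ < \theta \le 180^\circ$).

|z| = sqrt((-8)^2 + (-8)^2) = sqrt(128)
arg(z) = arctan(b/a) = arctan(-8/-8) (quadrant-adjusted) = -135°


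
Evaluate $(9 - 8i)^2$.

(a + bi)^2 = a^2 - b^2 + 2abi
= 9^2 - (-8)^2 + 2*9*(-8)i
= 17 - 144i


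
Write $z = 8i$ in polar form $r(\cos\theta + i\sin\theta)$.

r = |z| = sqrt(a^2 + b^2) = sqrt((0)^2 + (8)^2) = sqrt(0 + 64) = sqrt(64) = 8
a = 0 and b > 0, so z lies on the positive imaginary axis: θ = 90°
z = 8(cos 90° + i sin 90°)


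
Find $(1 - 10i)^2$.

(a + bi)^2 = a^2 - b^2 + 2abi
= 1^2 - (-10)^2 + 2*1*(-10)i
= -99 - 20i


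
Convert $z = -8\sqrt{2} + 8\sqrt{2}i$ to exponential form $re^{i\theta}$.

r = |z| = sqrt((-8*sqrt(2))^2 + (8*sqrt(2))^2) = sqrt(128 + 128) = sqrt(256) = 16
θ = arctan(b/a) = arctan(11.3137/-11.3137) (quadrant-adjusted) = 135° = 3π/4
z = 16e^(i*3π/4)


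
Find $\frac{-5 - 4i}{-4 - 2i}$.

Multiply numerator and denominator by conjugate (-4 + 2i):
= (-5 - 4i)(-4 + 2i) / ((-4)^2 + (-2)^2)
= (28 + 6i) / 20
Divide through by 2: (14 + 3i) / 10
= 7/5 + (3/10)i


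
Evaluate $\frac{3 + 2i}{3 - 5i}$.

Multiply numerator and denominator by conjugate (3 + 5i):
= (3 + 2i)(3 + 5i) / (3^2 + (-5)^2)
= (-1 + 21i) / 34
= -1/34 + (21/34)i


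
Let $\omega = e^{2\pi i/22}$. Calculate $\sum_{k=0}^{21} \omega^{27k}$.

Let ζ = ω^27 = e^(2πi·27/22). Since 22 ∤ 27, ζ ≠ 1.
Sum = Σ_{k=0}^{21} ζ^k = (ζ^22 - 1)/(ζ - 1) = (ω^{27·22} - 1)/(ζ - 1) = (1 - 1)/(ζ - 1) = 0


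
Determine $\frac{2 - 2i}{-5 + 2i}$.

Multiply numerator and denominator by conjugate (-5 - 2i):
= (2 - 2i)(-5 - 2i) / ((-5)^2 + 2^2)
= (-14 + 6i) / 29
= -14/29 + (6/29)i


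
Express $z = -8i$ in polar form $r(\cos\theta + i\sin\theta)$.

r = |z| = sqrt(a^2 + b^2) = sqrt((0)^2 + (-8)^2) = sqrt(0 + 64) = sqrt(64) = 8
a = 0 and b < 0, so z lies on the negative imaginary axis: θ = 270°
z = 8(cos 270° + i sin 270°)


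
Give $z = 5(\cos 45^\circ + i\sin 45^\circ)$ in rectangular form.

a = r cos θ = 5 * sqrt(2)/2 = 5*sqrt(2)/2
b = r sin θ = 5 * sqrt(2)/2 = 5*sqrt(2)/2
z = 5*sqrt(2)/2 + (5*sqrt(2)/2)i


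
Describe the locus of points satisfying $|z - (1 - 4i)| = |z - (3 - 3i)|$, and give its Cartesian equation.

|z - z1| = |z - z2| means z is equidistant from z1 and z2,
i.e. the perpendicular bisector of the segment from (1, -4) to (3, -3) (midpoint (2, -7/2)).
With z = x + yi, square both sides:
(x - 1)^2 + (y - (-4))^2 = (x - 3)^2 + (y - (-3))^2
The x^2 and y^2 terms cancel: 4x + 2y = 18 - 17 = 1
Simplify: 4x + 2y = 1
Locus: Perpendicular bisector of the segment from (1, -4) to (3, -3): the line 4x + 2y = 1


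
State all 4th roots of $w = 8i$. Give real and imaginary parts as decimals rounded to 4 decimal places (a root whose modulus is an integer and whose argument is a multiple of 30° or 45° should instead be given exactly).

|w| = 8, arg(w) = 90°
Root modulus = 8^(1/4) ≈ 1.681793
Root arguments: θ_k = (90° + 360°k)/4 for k = 0, 1, ..., 3
Compute each root as (root modulus)(cos θ_k + i sin θ_k) using full-precision intermediates, then round to 4 decimal places.
Roots: 1.5538 + 0.6436i, -0.6436 + 1.5538i, -1.5538 - 0.6436i, 0.6436 - 1.5538i


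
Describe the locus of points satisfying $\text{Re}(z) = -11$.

Re(z) = x where z = x + yi; the equation x = -11 is satisfied by all points with that x-coordinate
Locus: Vertical line x = -11


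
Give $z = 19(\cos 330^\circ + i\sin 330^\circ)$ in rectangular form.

a = r cos θ = 19 * sqrt(3)/2 = 19*sqrt(3)/2
b = r sin θ = 19 * -1/2 = -19/2
z = 19*sqrt(3)/2 - (19/2)i


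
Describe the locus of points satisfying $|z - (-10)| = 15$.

|z - z0| = r describes a circle centered at z0 with radius r
Here z0 = -10 and r = 15
Locus: Circle centered at (-10, 0) with radius 15


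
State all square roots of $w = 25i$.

|w| = 25, arg(w) = 90°
Root modulus = 25^(1/2) = 5
Root arguments: θ_k = (90° + 360°k)/2 for k = 0, 1, ..., 1
Roots: 5*sqrt(2)/2 + (5*sqrt(2)/2)i, -5*sqrt(2)/2 - (5*sqrt(2)/2)i


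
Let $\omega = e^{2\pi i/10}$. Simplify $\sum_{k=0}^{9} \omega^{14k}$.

Let ζ = ω^14 = e^(2πi·14/10). Since 10 ∤ 14, ζ ≠ 1.
Sum = Σ_{k=0}^{9} ζ^k = (ζ^10 - 1)/(ζ - 1) = (ω^{14·10} - 1)/(ζ - 1) = (1 - 1)/(ζ - 1) = 0


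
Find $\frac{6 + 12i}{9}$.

Divisor is real, so divide each part by 9:
= 2/3 + (4/3)i


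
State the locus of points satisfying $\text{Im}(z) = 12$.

Im(z) = y where z = x + yi; the equation y = 12 is satisfied by all points with that y-coordinate
Locus: Horizontal line y = 12


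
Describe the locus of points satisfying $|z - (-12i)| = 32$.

|z - z0| = r describes a circle centered at z0 with radius r
Here z0 = -12i and r = 32
Locus: Circle centered at (0, -12) with radius 32


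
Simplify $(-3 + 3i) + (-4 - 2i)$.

(-3 + (-4)) + (3 + (-2))i = -7 + i


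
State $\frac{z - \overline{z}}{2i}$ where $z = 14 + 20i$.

z - conjugate(z) = 2bi
(z - conjugate(z))/(2i) = 2bi/(2i) = b = 20


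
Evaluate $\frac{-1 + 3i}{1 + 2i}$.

Multiply numerator and denominator by conjugate (1 - 2i):
= (-1 + 3i)(1 - 2i) / (1^2 + 2^2)
= (5 + 5i) / 5
= 1 + i


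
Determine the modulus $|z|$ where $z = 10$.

|z| = sqrt(a^2 + b^2) = sqrt(10^2 + 0^2) = sqrt(100) = 10


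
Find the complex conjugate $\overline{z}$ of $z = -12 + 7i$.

If z = a + bi, then conjugate(z) = a - bi
conjugate(-12 + 7i) = -12 - 7i


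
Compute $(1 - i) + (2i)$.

(1 + 0) + (-1 + 2)i = 1 + i


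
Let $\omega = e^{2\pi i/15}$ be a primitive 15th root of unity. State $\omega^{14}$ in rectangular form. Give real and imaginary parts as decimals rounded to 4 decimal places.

ω^14 = e^(2πi·14/15) = e^(i·28π/15)
= cos(28π/15) + i sin(28π/15)
= 0.9135 - 0.4067i


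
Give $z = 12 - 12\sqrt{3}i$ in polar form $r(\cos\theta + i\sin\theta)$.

r = |z| = sqrt(a^2 + b^2) = sqrt((12)^2 + (-12*sqrt(3))^2) = sqrt(144 + 432) = sqrt(576) = 24
θ = arctan(b/a) = arctan(-20.7846/12) (quadrant-adjusted) = 300°
z = 24(cos 300° + i sin 300°)


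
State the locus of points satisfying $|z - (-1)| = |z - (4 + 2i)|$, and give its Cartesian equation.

|z - z1| = |z - z2| means z is equidistant from z1 and z2,
i.e. the perpendicular bisector of the segment from (-1, 0) to (4, 2) (midpoint (3/2, 1)).
With z = x + yi, square both sides:
(x - (-1))^2 + (y - 0)^2 = (x - 4)^2 + (y - 2)^2
The x^2 and y^2 terms cancel: 10x + 4y = 20 - 1 = 19
Simplify: 10x + 4y = 19
Locus: Perpendicular bisector of the segment from (-1, 0) to (4, 2): the line 10x + 4y = 19


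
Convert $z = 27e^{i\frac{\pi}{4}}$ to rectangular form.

a = r cos θ = 27 * sqrt(2)/2 = 27*sqrt(2)/2
b = r sin θ = 27 * sqrt(2)/2 = 27*sqrt(2)/2
z = 27*sqrt(2)/2 + (27*sqrt(2)/2)i


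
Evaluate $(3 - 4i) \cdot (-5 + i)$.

(a1*a2 - b1*b2) + (a1*b2 + b1*a2)i
= (-15 - (-4)) + (3 + 20)i
= -11 + 23i


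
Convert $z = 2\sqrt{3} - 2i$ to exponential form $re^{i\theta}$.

r = |z| = sqrt((2*sqrt(3))^2 + (-2)^2) = sqrt(12 + 4) = sqrt(16) = 4
θ = arctan(b/a) = arctan(-2/3.4641) (quadrant-adjusted) = -30° = -π/6
z = 4e^(-i*π/6)


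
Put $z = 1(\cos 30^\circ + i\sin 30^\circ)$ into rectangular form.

a = r cos θ = 1 * sqrt(3)/2 = sqrt(3)/2
b = r sin θ = 1 * 1/2 = 1/2
z = sqrt(3)/2 + (1/2)i


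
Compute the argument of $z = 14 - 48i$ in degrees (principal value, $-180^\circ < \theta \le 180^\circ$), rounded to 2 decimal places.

θ = arctan(b/a) = arctan(-48/14) (quadrant-adjusted) = -73.74°


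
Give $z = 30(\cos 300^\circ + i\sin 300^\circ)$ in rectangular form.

a = r cos θ = 30 * 1/2 = 15
b = r sin θ = 30 * -sqrt(3)/2 = -15*sqrt(3)
z = 15 - 15*sqrt(3)i


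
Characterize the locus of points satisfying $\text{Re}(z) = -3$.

Re(z) = x where z = x + yi; the equation x = -3 is satisfied by all points with that x-coordinate
Locus: Vertical line x = -3


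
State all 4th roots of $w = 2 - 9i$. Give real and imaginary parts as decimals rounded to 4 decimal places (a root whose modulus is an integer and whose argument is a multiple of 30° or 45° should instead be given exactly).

|w| = sqrt(85) ≈ 9.219544, arg(w) ≈ 282.528808°
Root modulus = sqrt(85)^(1/4) ≈ 1.742518
Root arguments: θ_k = (arg(w) + 360°k)/4 for k = 0, 1, ..., 3
Compute each root as (root modulus)(cos θ_k + i sin θ_k) using full-precision intermediates, then round to 4 decimal places.
Roots: 0.5779 + 1.6439i, -1.6439 + 0.5779i, -0.5779 - 1.6439i, 1.6439 - 0.5779i


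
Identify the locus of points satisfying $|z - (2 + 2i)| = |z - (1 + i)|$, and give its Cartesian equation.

|z - z1| = |z - z2| means z is equidistant from z1 and z2,
i.e. the perpendicular bisector of the segment from (2, 2) to (1, 1) (midpoint (3/2, 3/2)).
With z = x + yi, square both sides:
(x - 2)^2 + (y - 2)^2 = (x - 1)^2 + (y - 1)^2
The x^2 and y^2 terms cancel: -2x + (-2)y = 2 - 8 = -6
Simplify: x + y = 3
Locus: Perpendicular bisector of the segment from (2, 2) to (1, 1): the line x + y = 3


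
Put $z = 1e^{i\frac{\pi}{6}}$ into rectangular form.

a = r cos θ = 1 * sqrt(3)/2 = sqrt(3)/2
b = r sin θ = 1 * 1/2 = 1/2
z = sqrt(3)/2 + (1/2)i


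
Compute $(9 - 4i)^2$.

(a + bi)^2 = a^2 - b^2 + 2abi
= 9^2 - (-4)^2 + 2*9*(-4)i
= 65 - 72i


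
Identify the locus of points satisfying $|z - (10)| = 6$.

|z - z0| = r describes a circle centered at z0 with radius r
Here z0 = 10 and r = 6
Locus: Circle centered at (10, 0) with radius 6


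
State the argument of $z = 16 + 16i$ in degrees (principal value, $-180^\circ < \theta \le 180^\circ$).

θ = arctan(b/a) = arctan(16/16) (quadrant-adjusted) = 45°


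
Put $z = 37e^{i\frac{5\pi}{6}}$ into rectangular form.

a = r cos θ = 37 * -sqrt(3)/2 = -37*sqrt(3)/2
b = r sin θ = 37 * 1/2 = 37/2
z = -37*sqrt(3)/2 + (37/2)i


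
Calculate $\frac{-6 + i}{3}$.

Divisor is real, so divide each part by 3:
= -2 + (1/3)i


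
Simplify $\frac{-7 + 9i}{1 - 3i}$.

Multiply numerator and denominator by conjugate (1 + 3i):
= (-7 + 9i)(1 + 3i) / (1^2 + (-3)^2)
= (-34 - 12i) / 10
Divide through by 2: (-17 - 6i) / 5
= -17/5 - (6/5)i


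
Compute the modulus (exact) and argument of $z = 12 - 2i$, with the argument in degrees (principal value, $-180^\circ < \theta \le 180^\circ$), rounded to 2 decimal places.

|z| = sqrt(12^2 + (-2)^2) = sqrt(148)
arg(z) = arctan(b/a) = arctan(-2/12) (quadrant-adjusted) = -9.46°


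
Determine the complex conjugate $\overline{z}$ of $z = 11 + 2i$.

If z = a + bi, then conjugate(z) = a - bi
conjugate(11 + 2i) = 11 - 2i


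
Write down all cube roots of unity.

ω_k = e^(2πik/3) = cos(2πk/3) + i sin(2πk/3) for k = 0, 1, ..., 2
Roots: 1, -1/2 + (sqrt(3)/2)i, -1/2 - (sqrt(3)/2)i


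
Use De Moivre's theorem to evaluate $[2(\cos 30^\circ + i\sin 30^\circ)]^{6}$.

By De Moivre: z^n = r^n(cos(nθ) + i sin(nθ))
= 2^6(cos(6*30°) + i sin(6*30°))
= 64(cos 180° + i sin 180°)
= -64


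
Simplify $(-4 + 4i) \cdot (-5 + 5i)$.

(a1*a2 - b1*b2) + (a1*b2 + b1*a2)i
= (20 - 20) + (-20 + (-20))i
= -40i


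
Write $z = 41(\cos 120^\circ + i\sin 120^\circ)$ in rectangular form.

a = r cos θ = 41 * -1/2 = -41/2
b = r sin θ = 41 * sqrt(3)/2 = 41*sqrt(3)/2
z = -41/2 + (41*sqrt(3)/2)i


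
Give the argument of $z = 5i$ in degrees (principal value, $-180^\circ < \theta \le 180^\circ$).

a = 0 and b > 0, so z lies on the positive imaginary axis: θ = 90°


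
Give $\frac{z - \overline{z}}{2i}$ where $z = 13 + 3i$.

z - conjugate(z) = 2bi
(z - conjugate(z))/(2i) = 2bi/(2i) = b = 3


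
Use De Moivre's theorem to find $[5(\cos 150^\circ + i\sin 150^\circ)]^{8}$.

By De Moivre: z^n = r^n(cos(nθ) + i sin(nθ))
= 5^8(cos(8*150°) + i sin(8*150°))
= 390625(cos 120° + i sin 120°)
= -390625/2 + (390625*sqrt(3)/2)i


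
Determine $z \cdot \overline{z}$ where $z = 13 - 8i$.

z * conjugate(z) = |z|^2 = a^2 + b^2
= 13^2 + (-8)^2 = 233


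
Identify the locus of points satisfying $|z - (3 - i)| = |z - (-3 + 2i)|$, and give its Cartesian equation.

|z - z1| = |z - z2| means z is equidistant from z1 and z2,
i.e. the perpendicular bisector of the segment from (3, -1) to (-3, 2) (midpoint (0, 1/2)).
With z = x + yi, square both sides:
(x - 3)^2 + (y - (-1))^2 = (x - (-3))^2 + (y - 2)^2
The x^2 and y^2 terms cancel: -12x + 6y = 13 - 10 = 3
Simplify: 4x - 2y = -1
Locus: Perpendicular bisector of the segment from (3, -1) to (-3, 2): the line 4x - 2y = -1


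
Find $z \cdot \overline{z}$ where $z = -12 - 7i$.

z * conjugate(z) = |z|^2 = a^2 + b^2
= (-12)^2 + (-7)^2 = 193


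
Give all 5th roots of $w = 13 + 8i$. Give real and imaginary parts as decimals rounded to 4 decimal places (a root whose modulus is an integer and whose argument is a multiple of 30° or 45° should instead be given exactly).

|w| = sqrt(233) ≈ 15.264338, arg(w) ≈ 31.607502°
Root modulus = sqrt(233)^(1/5) ≈ 1.724787
Root arguments: θ_k = (arg(w) + 360°k)/5 for k = 0, 1, ..., 4
Compute each root as (root modulus)(cos θ_k + i sin θ_k) using full-precision intermediates, then round to 4 decimal places.
Roots: 1.7143 + 0.1899i, 0.3491 + 1.6891i, -1.4985 + 0.8540i, -1.2753 - 1.1613i, 0.7104 - 1.5717i


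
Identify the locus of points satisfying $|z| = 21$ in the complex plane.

|z| = 21 means sqrt(x^2 + y^2) = 21
This is a circle of radius 21 centered at the origin


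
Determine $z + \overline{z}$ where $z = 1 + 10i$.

z + conjugate(z) = (a + bi) + (a - bi) = 2a
= 2 * 1 = 2


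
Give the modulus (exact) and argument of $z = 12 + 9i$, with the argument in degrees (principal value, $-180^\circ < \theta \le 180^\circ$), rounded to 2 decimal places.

|z| = sqrt(12^2 + 9^2) = 15
arg(z) = arctan(b/a) = arctan(9/12) (quadrant-adjusted) = 36.87°


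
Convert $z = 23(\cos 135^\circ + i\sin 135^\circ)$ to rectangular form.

a = r cos θ = 23 * -sqrt(2)/2 = -23*sqrt(2)/2
b = r sin θ = 23 * sqrt(2)/2 = 23*sqrt(2)/2
z = -23*sqrt(2)/2 + (23*sqrt(2)/2)i


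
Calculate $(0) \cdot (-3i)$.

(a1*a2 - b1*b2) + (a1*b2 + b1*a2)i
= (0 - 0) + (0 + 0)i
= 0


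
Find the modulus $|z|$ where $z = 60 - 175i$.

|z| = sqrt(a^2 + b^2) = sqrt(60^2 + (-175)^2) = sqrt(34225) = 185


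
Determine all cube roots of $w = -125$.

|w| = 125, arg(w) = 180°
Root modulus = 125^(1/3) = 5
Root arguments: θ_k = (180° + 360°k)/3 for k = 0, 1, ..., 2
Roots: 5/2 + (5*sqrt(3)/2)i, -5, 5/2 - (5*sqrt(3)/2)i


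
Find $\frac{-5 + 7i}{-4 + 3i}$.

Multiply numerator and denominator by conjugate (-4 - 3i):
= (-5 + 7i)(-4 - 3i) / ((-4)^2 + 3^2)
= (41 - 13i) / 25
= 41/25 - (13/25)i


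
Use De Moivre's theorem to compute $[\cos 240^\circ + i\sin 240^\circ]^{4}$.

By De Moivre: z^n = r^n(cos(nθ) + i sin(nθ))
= 1^4(cos(4*240°) + i sin(4*240°))
= 1(cos 240° + i sin 240°)
= -1/2 - (sqrt(3)/2)i


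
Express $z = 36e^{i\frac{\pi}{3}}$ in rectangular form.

a = r cos θ = 36 * 1/2 = 18
b = r sin θ = 36 * sqrt(3)/2 = 18*sqrt(3)
z = 18 + 18*sqrt(3)i


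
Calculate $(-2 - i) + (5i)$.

(-2 + 0) + (-1 + 5)i = -2 + 4i


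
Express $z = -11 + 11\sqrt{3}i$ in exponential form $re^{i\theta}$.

r = |z| = sqrt((-11)^2 + (11*sqrt(3))^2) = sqrt(121 + 363) = sqrt(484) = 22
θ = arctan(b/a) = arctan(19.0526/-11) (quadrant-adjusted) = 120° = 2π/3
z = 22e^(i*2π/3)


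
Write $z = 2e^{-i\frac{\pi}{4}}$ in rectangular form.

a = r cos θ = 2 * sqrt(2)/2 = sqrt(2)
b = r sin θ = 2 * -sqrt(2)/2 = -sqrt(2)
z = sqrt(2) - sqrt(2)i


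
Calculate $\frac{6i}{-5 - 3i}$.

Multiply numerator and denominator by conjugate (-5 + 3i):
= (6i)(-5 + 3i) / ((-5)^2 + (-3)^2)
= (-18 - 30i) / 34
Divide through by 2: (-9 - 15i) / 17
= -9/17 - (15/17)i


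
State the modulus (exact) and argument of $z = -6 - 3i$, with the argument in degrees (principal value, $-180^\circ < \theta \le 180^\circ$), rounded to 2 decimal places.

|z| = sqrt((-6)^2 + (-3)^2) = sqrt(45)
arg(z) = arctan(b/a) = arctan(-3/-6) (quadrant-adjusted) = -153.43°


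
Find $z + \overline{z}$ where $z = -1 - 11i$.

z + conjugate(z) = (a + bi) + (a - bi) = 2a
= 2 * (-1) = -2


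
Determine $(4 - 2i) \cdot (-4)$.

(a1*a2 - b1*b2) + (a1*b2 + b1*a2)i
= (-16 - 0) + (0 + 8)i
= -16 + 8i


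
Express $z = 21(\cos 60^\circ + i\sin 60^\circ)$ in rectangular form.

a = r cos θ = 21 * 1/2 = 21/2
b = r sin θ = 21 * sqrt(3)/2 = 21*sqrt(3)/2
z = 21/2 + (21*sqrt(3)/2)i


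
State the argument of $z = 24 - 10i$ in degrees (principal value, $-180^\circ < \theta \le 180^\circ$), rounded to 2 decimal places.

θ = arctan(b/a) = arctan(-10/24) (quadrant-adjusted) = -22.62°


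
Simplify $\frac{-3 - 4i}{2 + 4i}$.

Multiply numerator and denominator by conjugate (2 - 4i):
= (-3 - 4i)(2 - 4i) / (2^2 + 4^2)
= (-22 + 4i) / 20
Divide through by 2: (-11 + 2i) / 10
= -11/10 + (1/5)i


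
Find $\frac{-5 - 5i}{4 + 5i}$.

Multiply numerator and denominator by conjugate (4 - 5i):
= (-5 - 5i)(4 - 5i) / (4^2 + 5^2)
= (-45 + 5i) / 41
= -45/41 + (5/41)i


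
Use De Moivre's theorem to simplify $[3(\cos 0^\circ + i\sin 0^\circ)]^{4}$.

By De Moivre: z^n = r^n(cos(nθ) + i sin(nθ))
= 3^4(cos(4*0°) + i sin(4*0°))
= 81(cos 0° + i sin 0°)
= 81


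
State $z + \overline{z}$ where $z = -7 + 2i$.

z + conjugate(z) = (a + bi) + (a - bi) = 2a
= 2 * (-7) = -14


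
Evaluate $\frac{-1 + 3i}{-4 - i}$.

Multiply numerator and denominator by conjugate (-4 + i):
= (-1 + 3i)(-4 + i) / ((-4)^2 + (-1)^2)
= (1 - 13i) / 17
= 1/17 - (13/17)i


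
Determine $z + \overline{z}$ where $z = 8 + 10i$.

z + conjugate(z) = (a + bi) + (a - bi) = 2a
= 2 * 8 = 16


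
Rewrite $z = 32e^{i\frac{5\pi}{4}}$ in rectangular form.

a = r cos θ = 32 * -sqrt(2)/2 = -16*sqrt(2)
b = r sin θ = 32 * -sqrt(2)/2 = -16*sqrt(2)
z = -16*sqrt(2) - 16*sqrt(2)i


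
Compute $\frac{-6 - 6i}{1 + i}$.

Multiply numerator and denominator by conjugate (1 - i):
= (-6 - 6i)(1 - i) / (1^2 + 1^2)
= (-12) / 2
= -6


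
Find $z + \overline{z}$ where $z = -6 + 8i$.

z + conjugate(z) = (a + bi) + (a - bi) = 2a
= 2 * (-6) = -12
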